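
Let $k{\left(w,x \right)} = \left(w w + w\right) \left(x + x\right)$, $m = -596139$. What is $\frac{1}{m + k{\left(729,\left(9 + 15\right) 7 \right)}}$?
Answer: $\frac{1}{178212981} \approx 5.6113 \cdot 10^{-9}$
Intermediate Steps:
$k{\left(w,x \right)} = 2 x \left(w + w^{2}\right)$ ($k{\left(w,x \right)} = \left(w^{2} + w\right) 2 x = \left(w + w^{2}\right) 2 x = 2 x \left(w + w^{2}\right)$)
$\frac{1}{m + k{\left(729,\left(9 + 15\right) 7 \right)}} = \frac{1}{-596139 + 2 \cdot 729 \left(9 + 15\right) 7 \left(1 + 729\right)} = \frac{1}{-596139 + 2 \cdot 729 \cdot 24 \cdot 7 \cdot 730} = \frac{1}{-596139 + 2 \cdot 729 \cdot 168 \cdot 730} = \frac{1}{-596139 + 178809120} = \frac{1}{178212981}$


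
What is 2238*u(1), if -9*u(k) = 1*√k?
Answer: -746/3 ≈ -248.67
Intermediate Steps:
u(k) = -√k/9
2238*u(1) = 2238*(-√1/9) = 2238*(-⅑*1) = 2238*(-⅑) = -746/3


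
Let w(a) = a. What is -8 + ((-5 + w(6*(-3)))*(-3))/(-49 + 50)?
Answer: 61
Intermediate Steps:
-8 + ((-5 + w(6*(-3)))*(-3))/(-49 + 50) = -8 + ((-5 + 6*(-3))*(-3))/(-49 + 50) = -8 + ((-5 - 18)*(-3))/1 = -8 + 1*(-23*(-3)) = -8 + 1*69 = -8 + 69 = 61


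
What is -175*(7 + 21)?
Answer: -4900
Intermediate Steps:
-175*(7 + 21) = -175*28 = -4900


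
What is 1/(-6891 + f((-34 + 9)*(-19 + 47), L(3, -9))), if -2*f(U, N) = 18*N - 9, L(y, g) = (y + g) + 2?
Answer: -2/13701 ≈ -0.00014597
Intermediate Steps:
L(y, g) = 2 + g + y (L(y, g) = (g + y) + 2 = 2 + g + y)
f(U, N) = 9/2 - 9*N (f(U, N) = -(18*N - 9)/2 = -(-9 + 18*N)/2 = 9/2 - 9*N)
1/(-6891 + f((-34 + 9)*(-19 + 47), L(3, -9))) = 1/(-6891 + (9/2 - 9*(2 - 9 + 3))) = 1/(-6891 + (9/2 - 9*(-4))) = 1/(-6891 + (9/2 + 36)) = 1/(-6891 + 81/2) = 1/(-13701/2) = -2/13701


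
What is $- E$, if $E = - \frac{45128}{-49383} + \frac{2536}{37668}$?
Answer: $- \frac{152093066}{155013237} \approx -0.98116$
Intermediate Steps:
$E = \frac{152093066}{155013237}$ ($E = \left(-45128\right) \left(- \frac{1}{49383}\right) + 2536 \cdot \frac{1}{37668} = \frac{45128}{49383} + \frac{634}{9417} = \frac{152093066}{155013237} \approx 0.98116$)
$- E = \left(-1\right) \frac{152093066}{155013237} = - \frac{152093066}{155013237}$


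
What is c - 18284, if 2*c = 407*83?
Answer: -2787/2 ≈ -1393.5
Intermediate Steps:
c = 33781/2 (c = (407*83)/2 = (1/2)*33781 = 33781/2 ≈ 16891.)
c - 18284 = 33781/2 - 18284 = -2787/2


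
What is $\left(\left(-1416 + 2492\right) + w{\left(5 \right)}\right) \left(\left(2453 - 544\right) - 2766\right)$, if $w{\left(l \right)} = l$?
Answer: $-926417$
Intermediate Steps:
$\left(\left(-1416 + 2492\right) + w{\left(5 \right)}\right) \left(\left(2453 - 544\right) - 2766\right) = \left(\left(-1416 + 2492\right) + 5\right) \left(\left(2453 - 544\right) - 2766\right) = \left(1076 + 5\right) \left(\left(2453 - 544\right) - 2766\right) = 1081 \left(1909 - 2766\right) = 1081 \left(-857\right) = -926417$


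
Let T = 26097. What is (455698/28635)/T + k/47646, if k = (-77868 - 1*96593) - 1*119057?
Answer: -12184480451239/1978070263965 ≈ -6.1598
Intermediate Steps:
k = -293518 (k = (-77868 - 96593) - 119057 = -174461 - 119057 = -293518)
(455698/28635)/T + k/47646 = (455698/28635)/26097 - 293518/47646 = (455698*(1/28635))*(1/26097) - 293518*1/47646 = (455698/28635)*(1/26097) - 146759/23823 = 455698/747287595 - 146759/23823 = -12184480451239/1978070263965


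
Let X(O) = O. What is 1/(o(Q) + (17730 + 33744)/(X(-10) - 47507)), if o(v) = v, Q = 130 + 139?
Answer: 15839/4243533 ≈ 0.0037325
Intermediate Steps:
Q = 269
1/(o(Q) + (17730 + 33744)/(X(-10) - 47507)) = 1/(269 + (17730 + 33744)/(-10 - 47507)) = 1/(269 + 51474/(-47517)) = 1/(269 + 51474*(-1/47517)) = 1/(269 - 17158/15839) = 1/(4243533/15839) = 15839/4243533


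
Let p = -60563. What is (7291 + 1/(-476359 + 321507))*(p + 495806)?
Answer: 491400633286233/154852 ≈ 3.1734e+9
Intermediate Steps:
(7291 + 1/(-476359 + 321507))*(p + 495806) = (7291 + 1/(-476359 + 321507))*(-60563 + 495806) = (7291 + 1/(-154852))*435243 = (7291 - 1/154852)*435243 = (1129025931/154852)*435243 = 491400633286233/154852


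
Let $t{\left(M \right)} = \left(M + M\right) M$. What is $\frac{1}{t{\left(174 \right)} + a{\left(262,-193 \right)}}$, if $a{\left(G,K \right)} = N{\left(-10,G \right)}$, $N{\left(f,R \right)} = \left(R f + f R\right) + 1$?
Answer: $\frac{1}{55313} \approx 1.8079 \cdot 10^{-5}$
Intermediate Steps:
$N{\left(f,R \right)} = 1 + 2 R f$ ($N{\left(f,R \right)} = \left(R f + R f\right) + 1 = 2 R f + 1 = 1 + 2 R f$)
$t{\left(M \right)} = 2 M^{2}$ ($t{\left(M \right)} = 2 M M = 2 M^{2}$)
$a{\left(G,K \right)} = 1 - 20 G$ ($a{\left(G,K \right)} = 1 + 2 G \left(-10\right) = 1 - 20 G$)
$\frac{1}{t{\left(174 \right)} + a{\left(262,-193 \right)}} = \frac{1}{2 \cdot 174^{2} + \left(1 - 5240\right)} = \frac{1}{2 \cdot 30276 + \left(1 - 5240\right)} = \frac{1}{60552 - 5239} = \frac{1}{55313}$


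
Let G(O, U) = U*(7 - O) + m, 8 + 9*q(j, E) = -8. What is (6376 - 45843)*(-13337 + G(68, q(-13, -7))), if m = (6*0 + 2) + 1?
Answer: 4697757010/9 ≈ 5.2197e+8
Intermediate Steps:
q(j, E) = -16/9 (q(j, E) = -8/9 + (1/9)*(-8) = -8/9 - 8/9 = -16/9)
m = 3 (m = (0 + 2) + 1 = 2 + 1 = 3)
G(O, U) = 3 + U*(7 - O) (G(O, U) = U*(7 - O) + 3 = 3 + U*(7 - O))
(6376 - 45843)*(-13337 + G(68, q(-13, -7))) = (6376 - 45843)*(-13337 + (3 + 7*(-16/9) - 1*68*(-16/9))) = -39467*(-13337 + (3 - 112/9 + 1088/9)) = -39467*(-13337 + 1003/9) = -39467*(-119030/9) = 4697757010/9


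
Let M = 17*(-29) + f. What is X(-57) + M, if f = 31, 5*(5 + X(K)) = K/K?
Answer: -2334/5 ≈ -466.80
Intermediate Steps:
X(K) = -24/5 (X(K) = -5 + (K/K)/5 = -5 + (⅕)*1 = -5 + ⅕ = -24/5)
M = -462 (M = 17*(-29) + 31 = -493 + 31 = -462)
X(-57) + M = -24/5 - 462 = -2334/5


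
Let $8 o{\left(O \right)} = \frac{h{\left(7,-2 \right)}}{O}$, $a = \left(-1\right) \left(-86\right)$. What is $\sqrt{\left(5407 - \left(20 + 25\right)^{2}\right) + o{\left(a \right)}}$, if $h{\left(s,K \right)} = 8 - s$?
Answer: $\frac{\sqrt{100053131}}{172} \approx 58.155$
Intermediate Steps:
$a = 86$
$o{\left(O \right)} = \frac{1}{8 O}$ ($o{\left(O \right)} = \frac{\left(8 - 7\right) \frac{1}{O}}{8} = \frac{1 \frac{1}{O}}{8} = \frac{1}{8 O}$)
$\sqrt{\left(5407 - \left(20 + 25\right)^{2}\right) + o{\left(a \right)}} = \sqrt{\left(5407 - \left(20 + 25\right)^{2}\right) + \frac{1}{8 \cdot 86}} = \sqrt{\left(5407 - 45^{2}\right) + \frac{1}{8} \cdot \frac{1}{86}} = \sqrt{\left(5407 - 2025\right) + \frac{1}{688}} = \sqrt{3382 + \frac{1}{688}} = \sqrt{\frac{2326817}{688}} = \frac{\sqrt{100053131}}{172}$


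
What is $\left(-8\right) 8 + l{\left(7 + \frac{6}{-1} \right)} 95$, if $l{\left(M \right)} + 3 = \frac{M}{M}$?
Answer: $-254$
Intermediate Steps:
$l{\left(M \right)} = -2$ ($l{\left(M \right)} = -3 + \frac{M}{M} = -3 + 1 = -2$)
$\left(-8\right) 8 + l{\left(7 + \frac{6}{-1} \right)} 95 = \left(-8\right) 8 - 190 = -64 - 190 = -254$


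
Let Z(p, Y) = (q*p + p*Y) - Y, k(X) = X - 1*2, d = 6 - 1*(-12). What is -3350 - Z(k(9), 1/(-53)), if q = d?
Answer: -184222/53 ≈ -3475.9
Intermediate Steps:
d = 18 (d = 6 + 12 = 18)
q = 18
k(X) = -2 + X (k(X) = X - 2 = -2 + X)
Z(p, Y) = -Y + 18*p + Y*p (Z(p, Y) = (18*p + p*Y) - Y = (18*p + Y*p) - Y = -Y + 18*p + Y*p)
-3350 - Z(k(9), 1/(-53)) = -3350 - (-1/(-53) + 18*(-2 + 9) + (-2 + 9)/(-53)) = -3350 - (-1*(-1/53) + 18*7 - 1/53*7) = -3350 - (1/53 + 126 - 7/53) = -3350 - 1*6672/53 = -3350 - 6672/53 = -184222/53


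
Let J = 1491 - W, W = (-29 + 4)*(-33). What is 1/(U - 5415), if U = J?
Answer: -1/4749 ≈ -0.00021057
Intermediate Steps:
W = 825 (W = -25*(-33) = 825)
J = 666 (J = 1491 - 1*825 = 1491 - 825 = 666)
U = 666
1/(U - 5415) = 1/(666 - 5415) = 1/(-4749) = -1/4749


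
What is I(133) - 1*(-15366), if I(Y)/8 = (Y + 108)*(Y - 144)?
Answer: -5842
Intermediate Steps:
I(Y) = 8*(-144 + Y)*(108 + Y) (I(Y) = 8*((Y + 108)*(Y - 144)) = 8*((108 + Y)*(-144 + Y)) = 8*((-144 + Y)*(108 + Y)) = 8*(-144 + Y)*(108 + Y))
I(133) - 1*(-15366) = (-124416 - 288*133 + 8*133**2) - 1*(-15366) = (-124416 - 38304 + 8*17689) + 15366 = (-124416 - 38304 + 141512) + 15366 = -21208 + 15366 = -5842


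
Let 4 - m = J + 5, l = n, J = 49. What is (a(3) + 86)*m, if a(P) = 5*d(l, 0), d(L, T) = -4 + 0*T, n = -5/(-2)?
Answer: -3300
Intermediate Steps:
n = 5/2 (n = -5*(-½) = 5/2 ≈ 2.5000)
l = 5/2 ≈ 2.5000
m = -50 (m = 4 - (49 + 5) = 4 - 1*54 = 4 - 54 = -50)
d(L, T) = -4 (d(L, T) = -4 + 0 = -4)
a(P) = -20 (a(P) = 5*(-4) = -20)
(a(3) + 86)*m = (-20 + 86)*(-50) = 66*(-50) = -3300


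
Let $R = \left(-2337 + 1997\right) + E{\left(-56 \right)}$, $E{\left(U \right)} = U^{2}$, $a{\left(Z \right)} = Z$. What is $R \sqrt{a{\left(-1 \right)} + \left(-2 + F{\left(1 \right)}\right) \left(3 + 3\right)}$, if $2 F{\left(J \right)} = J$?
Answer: $2796 i \sqrt{10} \approx 8841.7 i$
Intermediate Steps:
$F{\left(J \right)} = \frac{J}{2}$
$R = 2796$ ($R = \left(-2337 + 1997\right) + \left(-56\right)^{2} = -340 + 3136 = 2796$)
$R \sqrt{a{\left(-1 \right)} + \left(-2 + F{\left(1 \right)}\right) \left(3 + 3\right)} = 2796 \sqrt{-1 + \left(-2 + \frac{1}{2} \cdot 1\right) \left(3 + 3\right)} = 2796 \sqrt{-1 + \left(-2 + \frac{1}{2}\right) 6} = 2796 \sqrt{-1 - 9} = 2796 \sqrt{-10} = 2796 i \sqrt{10}$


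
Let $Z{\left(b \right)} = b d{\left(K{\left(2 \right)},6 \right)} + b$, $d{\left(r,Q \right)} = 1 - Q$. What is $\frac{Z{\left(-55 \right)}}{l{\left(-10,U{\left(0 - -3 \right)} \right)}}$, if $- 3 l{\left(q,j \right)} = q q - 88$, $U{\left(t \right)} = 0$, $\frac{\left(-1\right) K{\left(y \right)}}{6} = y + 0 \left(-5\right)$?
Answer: $-55$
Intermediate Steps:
$K{\left(y \right)} = - 6 y$ ($K{\left(y \right)} = - 6 \left(y + 0 \left(-5\right)\right) = - 6 \left(y + 0\right) = - 6 y$)
$l{\left(q,j \right)} = \frac{88}{3} - \frac{q^{2}}{3}$ ($l{\left(q,j \right)} = - \frac{q q - 88}{3} = - \frac{q^{2} - 88}{3} = - \frac{-88 + q^{2}}{3} = \frac{88}{3} - \frac{q^{2}}{3}$)
$Z{\left(b \right)} = - 4 b$ ($Z{\left(b \right)} = b \left(1 - 6\right) + b = b \left(-5\right) + b = - 5 b + b = - 4 b$)
$\frac{Z{\left(-55 \right)}}{l{\left(-10,U{\left(0 - -3 \right)} \right)}} = \frac{\left(-4\right) \left(-55\right)}{\frac{88}{3} - \frac{\left(-10\right)^{2}}{3}} = \frac{220}{\frac{88}{3} - \frac{100}{3}} = \frac{220}{-4} = 220 \left(- \frac{1}{4}\right) = -55$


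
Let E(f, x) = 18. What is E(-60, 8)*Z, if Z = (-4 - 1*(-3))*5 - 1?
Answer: -108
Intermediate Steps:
Z = -6 (Z = (-4 + 3)*5 - 1 = -1*5 - 1 = -5 - 1 = -6)
E(-60, 8)*Z = 18*(-6) = -108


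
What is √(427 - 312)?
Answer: √115 ≈ 10.724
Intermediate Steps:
√(427 - 312) = √115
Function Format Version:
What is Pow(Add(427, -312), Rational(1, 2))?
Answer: Pow(115, Rational(1, 2)) ≈ 10.724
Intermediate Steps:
Pow(Add(427, -312), Rational(1, 2)) = Pow(115, Rational(1, 2))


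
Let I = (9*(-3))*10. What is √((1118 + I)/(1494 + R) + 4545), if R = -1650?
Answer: √6904677/39 ≈ 67.376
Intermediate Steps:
I = -270 (I = -27*10 = -270)
√((1118 + I)/(1494 + R) + 4545) = √((1118 - 270)/(1494 - 1650) + 4545) = √(848/(-156) + 4545) = √(848*(-1/156) + 4545) = √(-212/39 + 4545) = √(177043/39) = √6904677/39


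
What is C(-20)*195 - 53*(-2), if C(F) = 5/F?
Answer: 229/4 ≈ 57.250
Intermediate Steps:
C(-20)*195 - 53*(-2) = (5/(-20))*195 - 53*(-2) = (5*(-1/20))*195 + 106 = -¼*195 + 106 = -195/4 + 106 = 229/4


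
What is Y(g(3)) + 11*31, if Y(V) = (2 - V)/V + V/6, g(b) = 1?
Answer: 2053/6 ≈ 342.17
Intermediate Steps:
Y(V) = V/6 + (2 - V)/V (Y(V) = (2 - V)/V + V*(⅙) = (2 - V)/V + V/6 = V/6 + (2 - V)/V)
Y(g(3)) + 11*31 = (-1 + 2/1 + (⅙)*1) + 11*31 = (-1 + 2*1 + ⅙) + 341 = (-1 + 2 + ⅙) + 341 = 7/6 + 341 = 2053/6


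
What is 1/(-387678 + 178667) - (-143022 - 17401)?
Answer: 33530171652/209011 ≈ 1.6042e+5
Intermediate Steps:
1/(-387678 + 178667) - (-143022 - 17401) = 1/(-209011) - 1*(-160423) = -1/209011 + 160423 = 33530171652/209011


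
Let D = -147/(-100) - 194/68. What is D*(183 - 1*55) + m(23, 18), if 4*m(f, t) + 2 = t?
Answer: -73532/425 ≈ -173.02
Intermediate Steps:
m(f, t) = -1/2 + t/4
D = -2351/1700 (D = -147*(-1/100) - 194*1/68 = 147/100 - 97/34 = -2351/1700 ≈ -1.3829)
D*(183 - 1*55) + m(23, 18) = -2351*(183 - 1*55)/1700 + (-1/2 + (1/4)*18) = -2351*(183 - 55)/1700 + (-1/2 + 9/2) = -2351/1700*128 + 4 = -75232/425 + 4 = -73532/425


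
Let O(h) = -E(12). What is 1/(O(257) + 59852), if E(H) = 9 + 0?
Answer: 1/59843 ≈ 1.6710e-5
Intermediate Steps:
E(H) = 9
O(h) = -9 (O(h) = -1*9 = -9)
1/(O(257) + 59852) = 1/(-9 + 59852) = 1/59843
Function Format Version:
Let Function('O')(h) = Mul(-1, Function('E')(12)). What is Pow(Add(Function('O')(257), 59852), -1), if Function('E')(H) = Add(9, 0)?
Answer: Rational(1, 59843) ≈ 1.6710e-5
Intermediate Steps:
Function('E')(H) = 9
Function('O')(h) = -9 (Function('O')(h) = Mul(-1, 9) = -9)
Pow(Add(Function('O')(257), 59852), -1) = Pow(Add(-9, 59852), -1) = Pow(59843, -1) = Rational(1, 59843)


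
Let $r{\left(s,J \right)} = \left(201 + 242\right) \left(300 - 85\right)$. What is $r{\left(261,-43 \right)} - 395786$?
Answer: $-300541$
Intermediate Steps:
$r{\left(s,J \right)} = 95245$ ($r{\left(s,J \right)} = 443 \cdot 215 = 95245$)
$r{\left(261,-43 \right)} - 395786 = 95245 - 395786 = -300541$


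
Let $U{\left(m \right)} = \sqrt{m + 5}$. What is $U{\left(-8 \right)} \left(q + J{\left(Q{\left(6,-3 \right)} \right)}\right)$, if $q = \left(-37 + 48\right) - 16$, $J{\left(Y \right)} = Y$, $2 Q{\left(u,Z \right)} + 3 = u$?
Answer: $- \frac{7 i \sqrt{3}}{2} \approx - 6.0622 i$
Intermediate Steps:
$Q{\left(u,Z \right)} = - \frac{3}{2} + \frac{u}{2}$
$U{\left(m \right)} = \sqrt{5 + m}$
$q = -5$ ($q = 11 - 16 = -5$)
$U{\left(-8 \right)} \left(q + J{\left(Q{\left(6,-3 \right)} \right)}\right) = \sqrt{5 - 8} \left(-5 + \left(- \frac{3}{2} + \frac{1}{2} \cdot 6\right)\right) = \sqrt{-3} \left(-5 + \left(- \frac{3}{2} + 3\right)\right) = i \sqrt{3} \left(-5 + \frac{3}{2}\right) = i \sqrt{3} \left(- \frac{7}{2}\right) = - \frac{7 i \sqrt{3}}{2}$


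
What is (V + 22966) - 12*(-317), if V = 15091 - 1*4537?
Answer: 37324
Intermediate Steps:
V = 10554 (V = 15091 - 4537 = 10554)
(V + 22966) - 12*(-317) = (10554 + 22966) - 12*(-317) = 33520 + 3804 = 37324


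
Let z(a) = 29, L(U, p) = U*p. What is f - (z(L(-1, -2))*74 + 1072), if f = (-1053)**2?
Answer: 1105591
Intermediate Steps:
f = 1108809
f - (z(L(-1, -2))*74 + 1072) = 1108809 - (29*74 + 1072) = 1108809 - (2146 + 1072) = 1108809 - 1*3218 = 1108809 - 3218 = 1105591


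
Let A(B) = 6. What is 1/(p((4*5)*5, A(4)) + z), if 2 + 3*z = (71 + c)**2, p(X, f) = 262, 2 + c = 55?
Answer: 3/16160 ≈ 0.00018564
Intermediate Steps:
c = 53 (c = -2 + 55 = 53)
z = 15374/3 (z = -2/3 + (71 + 53)**2/3 = -2/3 + (1/3)*124**2 = -2/3 + (1/3)*15376 = -2/3 + 15376/3 = 15374/3 ≈ 5124.7)
1/(p((4*5)*5, A(4)) + z) = 1/(262 + 15374/3) = 1/(16160/3) = 3/16160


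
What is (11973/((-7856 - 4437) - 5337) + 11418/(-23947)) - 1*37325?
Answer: -1432596900911/38380510 ≈ -37326.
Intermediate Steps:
(11973/((-7856 - 4437) - 5337) + 11418/(-23947)) - 1*37325 = (11973/(-12293 - 5337) + 11418*(-1/23947)) - 37325 = (11973/(-17630) - 1038/2177) - 37325 = (11973*(-1/17630) - 1038/2177) - 37325 = (-11973/17630 - 1038/2177) - 37325 = -44365161/38380510 - 37325 = -1432596900911/38380510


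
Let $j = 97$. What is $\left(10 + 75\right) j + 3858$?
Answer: $12103$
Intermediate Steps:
$\left(10 + 75\right) j + 3858 = \left(10 + 75\right) 97 + 3858 = 85 \cdot 97 + 3858 = 8245 + 3858 = 12103$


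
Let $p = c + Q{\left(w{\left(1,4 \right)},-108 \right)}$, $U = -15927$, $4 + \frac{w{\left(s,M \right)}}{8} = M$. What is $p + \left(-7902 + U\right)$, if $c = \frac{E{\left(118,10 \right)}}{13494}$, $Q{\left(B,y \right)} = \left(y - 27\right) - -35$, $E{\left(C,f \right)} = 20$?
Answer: $- \frac{161448953}{6747} \approx -23929.0$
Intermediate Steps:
$w{\left(s,M \right)} = -32 + 8 M$
$Q{\left(B,y \right)} = 8 + y$ ($Q{\left(B,y \right)} = \left(-27 + y\right) + 35 = 8 + y$)
$c = \frac{10}{6747}$ ($c = \frac{20}{13494} = 20 \cdot \frac{1}{13494} = \frac{10}{6747} \approx 0.0014821$)
$p = - \frac{674690}{6747}$ ($p = \frac{10}{6747} + \left(8 - 108\right) = \frac{10}{6747} - 100 = - \frac{674690}{6747} \approx -99.999$)
$p + \left(-7902 + U\right) = - \frac{674690}{6747} - 23829 = - \frac{161448953}{6747}$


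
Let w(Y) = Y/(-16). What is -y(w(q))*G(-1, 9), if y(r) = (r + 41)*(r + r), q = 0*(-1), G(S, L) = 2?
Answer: 0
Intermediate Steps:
q = 0
w(Y) = -Y/16 (w(Y) = Y*(-1/16) = -Y/16)
y(r) = 2*r*(41 + r) (y(r) = (41 + r)*(2*r) = 2*r*(41 + r))
-y(w(q))*G(-1, 9) = -2*(-1/16*0)*(41 - 1/16*0)*2 = -2*0*(41 + 0)*2 = -2*0*41*2 = -0*2 = -1*0 = 0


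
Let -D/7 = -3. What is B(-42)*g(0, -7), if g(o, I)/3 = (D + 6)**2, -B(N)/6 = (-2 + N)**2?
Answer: -25404192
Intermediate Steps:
D = 21 (D = -7*(-3) = 21)
B(N) = -6*(-2 + N)**2
g(o, I) = 2187 (g(o, I) = 3*(21 + 6)**2 = 3*27**2 = 3*729 = 2187)
B(-42)*g(0, -7) = -6*(-2 - 42)**2*2187 = -6*(-44)**2*2187 = -6*1936*2187 = -11616*2187 = -25404192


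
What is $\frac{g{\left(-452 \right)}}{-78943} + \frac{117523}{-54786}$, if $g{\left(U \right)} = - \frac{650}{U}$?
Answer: $- \frac{524189879041}{244360872687} \approx -2.1451$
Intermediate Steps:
$\frac{g{\left(-452 \right)}}{-78943} + \frac{117523}{-54786} = \frac{\left(-650\right) \frac{1}{-452}}{-78943} + \frac{117523}{-54786} = \left(-650\right) \left(- \frac{1}{452}\right) \left(- \frac{1}{78943}\right) + 117523 \left(- \frac{1}{54786}\right) = \frac{325}{226} \left(- \frac{1}{78943}\right) - \frac{117523}{54786} = - \frac{325}{17841118} - \frac{117523}{54786} = - \frac{524189879041}{244360872687}$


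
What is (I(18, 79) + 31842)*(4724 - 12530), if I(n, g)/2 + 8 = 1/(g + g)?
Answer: -19626274530/79 ≈ -2.4843e+8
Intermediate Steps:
I(n, g) = -16 + 1/g (I(n, g) = -16 + 2/(g + g) = -16 + 2/((2*g)) = -16 + 2*(1/(2*g)) = -16 + 1/g)
(I(18, 79) + 31842)*(4724 - 12530) = ((-16 + 1/79) + 31842)*(4724 - 12530) = ((-16 + 1/79) + 31842)*(-7806) = (-1263/79 + 31842)*(-7806) = (2514255/79)*(-7806) = -19626274530/79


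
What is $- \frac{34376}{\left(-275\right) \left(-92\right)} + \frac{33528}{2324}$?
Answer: $\frac{48023036}{3674825} \approx 13.068$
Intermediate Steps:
$- \frac{34376}{\left(-275\right) \left(-92\right)} + \frac{33528}{2324} = - \frac{34376}{25300} + 33528 \cdot \frac{1}{2324} = \left(-34376\right) \frac{1}{25300} + \frac{8382}{581} = - \frac{8594}{6325} + \frac{8382}{581} = \frac{48023036}{3674825}$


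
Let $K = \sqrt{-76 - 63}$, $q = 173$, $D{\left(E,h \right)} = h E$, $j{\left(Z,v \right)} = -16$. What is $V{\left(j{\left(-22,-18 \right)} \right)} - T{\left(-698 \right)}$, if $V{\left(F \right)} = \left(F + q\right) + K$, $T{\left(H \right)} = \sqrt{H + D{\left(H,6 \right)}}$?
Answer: $157 + i \sqrt{139} - i \sqrt{4886} \approx 157.0 - 58.11 i$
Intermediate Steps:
$D{\left(E,h \right)} = E h$
$T{\left(H \right)} = \sqrt{7} \sqrt{H}$ ($T{\left(H \right)} = \sqrt{H + H 6} = \sqrt{H + 6 H} = \sqrt{7 H} = \sqrt{7} \sqrt{H}$)
$K = i \sqrt{139}$ ($K = \sqrt{-139} = i \sqrt{139} \approx 11.79 i$)
$V{\left(F \right)} = 173 + F + i \sqrt{139}$ ($V{\left(F \right)} = \left(F + 173\right) + i \sqrt{139} = \left(173 + F\right) + i \sqrt{139} = 173 + F + i \sqrt{139}$)
$V{\left(j{\left(-22,-18 \right)} \right)} - T{\left(-698 \right)} = \left(173 - 16 + i \sqrt{139}\right) - \sqrt{7} \sqrt{-698} = \left(157 + i \sqrt{139}\right) - \sqrt{7} i \sqrt{698} = \left(157 + i \sqrt{139}\right) - i \sqrt{4886} = 157 + i \sqrt{139} - i \sqrt{4886}$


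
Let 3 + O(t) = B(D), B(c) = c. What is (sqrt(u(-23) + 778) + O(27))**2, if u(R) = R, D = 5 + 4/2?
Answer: (4 + sqrt(755))**2 ≈ 990.82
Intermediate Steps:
D = 7 (D = 5 + 4*(1/2) = 5 + 2 = 7)
O(t) = 4 (O(t) = -3 + 7 = 4)
(sqrt(u(-23) + 778) + O(27))**2 = (sqrt(-23 + 778) + 4)**2 = (sqrt(755) + 4)**2 = (4 + sqrt(755))**2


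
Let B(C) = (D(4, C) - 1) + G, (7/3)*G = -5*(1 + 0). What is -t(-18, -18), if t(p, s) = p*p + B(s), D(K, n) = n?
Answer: -2120/7 ≈ -302.86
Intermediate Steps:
G = -15/7 (G = 3*(-5*(1 + 0))/7 = 3*(-5*1)/7 = (3/7)*(-5) = -15/7 ≈ -2.1429)
B(C) = -22/7 + C (B(C) = (C - 1) - 15/7 = (-1 + C) - 15/7 = -22/7 + C)
t(p, s) = -22/7 + s + p² (t(p, s) = p*p + (-22/7 + s) = p² + (-22/7 + s) = -22/7 + s + p²)
-t(-18, -18) = -(-22/7 - 18 + (-18)²) = -(-22/7 - 18 + 324) = -1*2120/7 = -2120/7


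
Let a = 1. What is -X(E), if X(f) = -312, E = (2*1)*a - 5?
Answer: 312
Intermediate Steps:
E = -3 (E = (2*1)*1 - 5 = 2*1 - 5 = 2 - 5 = -3)
-X(E) = -1*(-312) = 312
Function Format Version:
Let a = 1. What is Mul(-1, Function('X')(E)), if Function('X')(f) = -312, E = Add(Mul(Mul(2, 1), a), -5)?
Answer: 312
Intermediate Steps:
E = -3 (E = Add(Mul(Mul(2, 1), 1), -5) = Add(Mul(2, 1), -5) = Add(2, -5) = -3)
Mul(-1, Function('X')(E)) = Mul(-1, -312) = 312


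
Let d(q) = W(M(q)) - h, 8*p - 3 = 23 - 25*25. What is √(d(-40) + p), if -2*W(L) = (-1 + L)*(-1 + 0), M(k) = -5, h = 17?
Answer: I*√1518/4 ≈ 9.7404*I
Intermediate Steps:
p = -599/8 (p = 3/8 + (23 - 25*25)/8 = 3/8 + (23 - 625)/8 = 3/8 + (⅛)*(-602) = 3/8 - 301/4 = -599/8 ≈ -74.875)
W(L) = -½ + L/2 (W(L) = -(-1 + L)*(-1 + 0)/2 = -(-1 + L)*(-1)/2 = -(1 - L)/2 = -½ + L/2)
d(q) = -20 (d(q) = (-½ + (½)*(-5)) - 1*17 = (-½ - 5/2) - 17 = -3 - 17 = -20)
√(d(-40) + p) = √(-20 - 599/8) = √(-759/8) = I*√1518/4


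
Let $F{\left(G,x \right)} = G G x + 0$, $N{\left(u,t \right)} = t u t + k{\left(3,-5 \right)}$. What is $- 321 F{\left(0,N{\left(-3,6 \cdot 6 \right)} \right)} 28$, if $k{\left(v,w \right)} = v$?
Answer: $0$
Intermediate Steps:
$N{\left(u,t \right)} = 3 + u t^{2}$ ($N{\left(u,t \right)} = t u t + 3 = u t^{2} + 3 = 3 + u t^{2}$)
$F{\left(G,x \right)} = x G^{2}$ ($F{\left(G,x \right)} = G^{2} x + 0 = x G^{2} + 0 = x G^{2}$)
$- 321 F{\left(0,N{\left(-3,6 \cdot 6 \right)} \right)} 28 = - 321 \left(3 - 3 \left(6 \cdot 6\right)^{2}\right) 0^{2} \cdot 28 = - 321 \left(3 - 3 \cdot 36^{2}\right) 0 \cdot 28 = - 321 \left(3 - 3888\right) 0 \cdot 28 = - 321 \left(-3885\right) 0 \cdot 28 = - 321 \cdot 0 \cdot 28 = \left(-321\right) 0 = 0$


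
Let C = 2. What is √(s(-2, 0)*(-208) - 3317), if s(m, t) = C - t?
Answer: I*√3733 ≈ 61.098*I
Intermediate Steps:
s(m, t) = 2 - t
√(s(-2, 0)*(-208) - 3317) = √((2 - 1*0)*(-208) - 3317) = √((2 + 0)*(-208) - 3317) = √(2*(-208) - 3317) = √(-416 - 3317) = √(-3733) = I*√3733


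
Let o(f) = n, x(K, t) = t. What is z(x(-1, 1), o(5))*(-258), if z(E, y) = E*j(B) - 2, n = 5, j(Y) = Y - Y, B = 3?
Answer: 516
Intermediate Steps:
j(Y) = 0
o(f) = 5
z(E, y) = -2 (z(E, y) = E*0 - 2 = 0 - 2 = -2)
z(x(-1, 1), o(5))*(-258) = -2*(-258) = 516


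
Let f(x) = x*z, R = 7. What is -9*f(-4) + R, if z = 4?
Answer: 151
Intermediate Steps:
f(x) = 4*x (f(x) = x*4 = 4*x)
-9*f(-4) + R = -36*(-4) + 7 = -9*(-16) + 7 = 144 + 7 = 151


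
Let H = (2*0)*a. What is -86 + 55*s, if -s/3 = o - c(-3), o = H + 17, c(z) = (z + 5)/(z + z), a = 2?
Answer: -2946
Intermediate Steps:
H = 0 (H = (2*0)*2 = 0*2 = 0)
c(z) = (5 + z)/(2*z) (c(z) = (5 + z)/((2*z)) = (5 + z)*(1/(2*z)) = (5 + z)/(2*z))
o = 17 (o = 0 + 17 = 17)
s = -52 (s = -3*(17 - (5 - 3)/(2*(-3))) = -3*(17 - (-1)*2/(2*3)) = -3*(17 - 1*(-⅓)) = -3*(17 + ⅓) = -3*52/3 = -52)
-86 + 55*s = -86 + 55*(-52) = -86 - 2860 = -2946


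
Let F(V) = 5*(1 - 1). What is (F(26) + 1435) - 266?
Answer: 1169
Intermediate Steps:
F(V) = 0 (F(V) = 5*0 = 0)
(F(26) + 1435) - 266 = (0 + 1435) - 266 = 1435 - 266 = 1169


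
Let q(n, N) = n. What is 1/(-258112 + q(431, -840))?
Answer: -1/257681 ≈ -3.8808e-6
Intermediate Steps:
1/(-258112 + q(431, -840)) = 1/(-258112 + 431) = 1/(-257681) = -1/257681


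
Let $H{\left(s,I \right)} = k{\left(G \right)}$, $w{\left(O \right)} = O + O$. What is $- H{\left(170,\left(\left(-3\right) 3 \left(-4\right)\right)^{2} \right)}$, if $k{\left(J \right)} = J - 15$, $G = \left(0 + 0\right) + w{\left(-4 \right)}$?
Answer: $23$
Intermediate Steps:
$w{\left(O \right)} = 2 O$
$G = -8$ ($G = \left(0 + 0\right) + 2 \left(-4\right) = 0 - 8 = -8$)
$k{\left(J \right)} = -15 + J$
$H{\left(s,I \right)} = -23$ ($H{\left(s,I \right)} = -15 - 8 = -23$)
$- H{\left(170,\left(\left(-3\right) 3 \left(-4\right)\right)^{2} \right)} = \left(-1\right) \left(-23\right) = 23$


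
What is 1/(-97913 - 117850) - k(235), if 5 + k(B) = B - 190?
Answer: -8630521/215763 ≈ -40.000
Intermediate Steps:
k(B) = -195 + B (k(B) = -5 + (B - 190) = -5 + (-190 + B) = -195 + B)
1/(-97913 - 117850) - k(235) = 1/(-97913 - 117850) - (-195 + 235) = 1/(-215763) - 1*40 = -1/215763 - 40 = -8630521/215763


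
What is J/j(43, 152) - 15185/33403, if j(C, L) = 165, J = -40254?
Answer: -449036629/1837165 ≈ -244.42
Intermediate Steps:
J/j(43, 152) - 15185/33403 = -40254/165 - 15185/33403 = -40254*1/165 - 15185*1/33403 = -13418/55 - 15185/33403 = -449036629/1837165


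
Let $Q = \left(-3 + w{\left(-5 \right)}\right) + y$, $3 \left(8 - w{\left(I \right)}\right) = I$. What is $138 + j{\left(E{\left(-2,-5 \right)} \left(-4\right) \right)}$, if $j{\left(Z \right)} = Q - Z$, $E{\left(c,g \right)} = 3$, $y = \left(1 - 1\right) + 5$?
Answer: $\frac{485}{3} \approx 161.67$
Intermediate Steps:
$w{\left(I \right)} = 8 - \frac{I}{3}$
$y = 5$ ($y = 0 + 5 = 5$)
$Q = \frac{35}{3}$ ($Q = \left(-3 + \left(8 - - \frac{5}{3}\right)\right) + 5 = \left(-3 + \left(8 + \frac{5}{3}\right)\right) + 5 = \left(-3 + \frac{29}{3}\right) + 5 = \frac{20}{3} + 5 = \frac{35}{3} \approx 11.667$)
$j{\left(Z \right)} = \frac{35}{3} - Z$
$138 + j{\left(E{\left(-2,-5 \right)} \left(-4\right) \right)} = 138 - \left(- \frac{35}{3} + 3 \left(-4\right)\right) = 138 + \left(\frac{35}{3} - -12\right) = 138 + \left(\frac{35}{3} + 12\right) = 138 + \frac{71}{3} = \frac{485}{3}$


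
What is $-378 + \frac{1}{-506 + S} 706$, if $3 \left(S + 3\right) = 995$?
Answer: $- \frac{101607}{266} \approx -381.98$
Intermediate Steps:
$S = \frac{986}{3}$ ($S = -3 + \frac{1}{3} \cdot 995 = -3 + \frac{995}{3} = \frac{986}{3} \approx 328.67$)
$-378 + \frac{1}{-506 + S} 706 = -378 + \frac{1}{-506 + \frac{986}{3}} \cdot 706 = -378 + \frac{1}{- \frac{532}{3}} \cdot 706 = -378 - \frac{1059}{266} = - \frac{101607}{266}$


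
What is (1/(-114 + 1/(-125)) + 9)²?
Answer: 16418321956/203091001 ≈ 80.842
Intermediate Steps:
(1/(-114 + 1/(-125)) + 9)² = (1/(-114 - 1/125) + 9)² = (1/(-14251/125) + 9)² = (-125/14251 + 9)² = (128134/14251)² = 16418321956/203091001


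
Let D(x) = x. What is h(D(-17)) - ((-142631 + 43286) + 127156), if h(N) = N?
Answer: -27828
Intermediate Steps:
h(D(-17)) - ((-142631 + 43286) + 127156) = -17 - ((-142631 + 43286) + 127156) = -17 - (-99345 + 127156) = -17 - 1*27811 = -17 - 27811 = -27828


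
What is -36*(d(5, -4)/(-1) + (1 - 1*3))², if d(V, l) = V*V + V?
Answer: -36864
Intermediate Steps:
d(V, l) = V + V² (d(V, l) = V² + V = V + V²)
-36*(d(5, -4)/(-1) + (1 - 1*3))² = -36*((5*(1 + 5))/(-1) + (1 - 1*3))² = -36*((5*6)*(-1) + (1 - 3))² = -36*(30*(-1) - 2)² = -36*(-30 - 2)² = -36*(-32)² = -36*1024 = -36864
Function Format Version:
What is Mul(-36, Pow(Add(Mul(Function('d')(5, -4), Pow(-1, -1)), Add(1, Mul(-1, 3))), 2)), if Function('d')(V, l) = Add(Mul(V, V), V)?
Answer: -36864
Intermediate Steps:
Function('d')(V, l) = Add(V, Pow(V, 2)) (Function('d')(V, l) = Add(Pow(V, 2), V) = Add(V, Pow(V, 2)))
Mul(-36, Pow(Add(Mul(Function('d')(5, -4), Pow(-1, -1)), Add(1, Mul(-1, 3))), 2)) = Mul(-36, Pow(Add(Mul(Mul(5, Add(1, 5)), Pow(-1, -1)), Add(1, Mul(-1, 3))), 2)) = Mul(-36, Pow(Add(Mul(Mul(5, 6), -1), Add(1, -3)), 2)) = Mul(-36, Pow(Add(Mul(30, -1), -2), 2)) = Mul(-36, Pow(Add(-30, -2), 2)) = Mul(-36, Pow(-32, 2)) = Mul(-36, 1024) = -36864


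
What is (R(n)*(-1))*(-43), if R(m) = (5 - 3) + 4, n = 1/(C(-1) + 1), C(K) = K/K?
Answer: 258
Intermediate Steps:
C(K) = 1
n = ½ (n = 1/(1 + 1) = 1/2 = ½ ≈ 0.50000)
R(m) = 6 (R(m) = 2 + 4 = 6)
(R(n)*(-1))*(-43) = (6*(-1))*(-43) = -6*(-43) = 258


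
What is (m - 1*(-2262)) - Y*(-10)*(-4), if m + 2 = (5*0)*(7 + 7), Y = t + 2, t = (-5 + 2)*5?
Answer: 2780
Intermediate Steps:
t = -15 (t = -3*5 = -15)
Y = -13 (Y = -15 + 2 = -13)
m = -2 (m = -2 + (5*0)*(7 + 7) = -2 + 0*14 = -2 + 0 = -2)
(m - 1*(-2262)) - Y*(-10)*(-4) = (-2 - 1*(-2262)) - (-13*(-10))*(-4) = (-2 + 2262) - 130*(-4) = 2260 - 1*(-520) = 2260 + 520 = 2780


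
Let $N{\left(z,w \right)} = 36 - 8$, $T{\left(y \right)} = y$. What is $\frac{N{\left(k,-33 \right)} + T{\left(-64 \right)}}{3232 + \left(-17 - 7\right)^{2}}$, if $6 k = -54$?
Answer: $- \frac{9}{952} \approx -0.0094538$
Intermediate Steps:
$k = -9$ ($k = \frac{1}{6} \left(-54\right) = -9$)
$N{\left(z,w \right)} = 28$ ($N{\left(z,w \right)} = 36 - 8 = 28$)
$\frac{N{\left(k,-33 \right)} + T{\left(-64 \right)}}{3232 + \left(-17 - 7\right)^{2}} = \frac{28 - 64}{3232 + \left(-17 - 7\right)^{2}} = - \frac{36}{3232 + \left(-24\right)^{2}} = - \frac{36}{3232 + 576} = - \frac{36}{3808} = \left(-36\right) \frac{1}{3808} = - \frac{9}{952}$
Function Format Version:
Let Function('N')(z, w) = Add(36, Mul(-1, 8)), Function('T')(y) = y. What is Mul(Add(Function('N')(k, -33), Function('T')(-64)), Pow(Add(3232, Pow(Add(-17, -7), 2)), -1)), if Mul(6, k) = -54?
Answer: Rational(-9, 952) ≈ -0.0094538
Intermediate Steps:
k = -9 (k = Mul(Rational(1, 6), -54) = -9)
Function('N')(z, w) = 28 (Function('N')(z, w) = Add(36, -8) = 28)
Mul(Add(Function('N')(k, -33), Function('T')(-64)), Pow(Add(3232, Pow(Add(-17, -7), 2)), -1)) = Mul(Add(28, -64), Pow(Add(3232, Pow(Add(-17, -7), 2)), -1)) = Mul(-36, Pow(Add(3232, Pow(-24, 2)), -1)) = Mul(-36, Pow(Add(3232, 576), -1)) = Mul(-36, Pow(3808, -1)) = Mul(-36, Rational(1, 3808)) = Rational(-9, 952)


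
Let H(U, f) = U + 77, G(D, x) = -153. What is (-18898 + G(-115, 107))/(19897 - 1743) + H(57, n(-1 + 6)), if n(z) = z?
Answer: 2413585/18154 ≈ 132.95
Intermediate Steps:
H(U, f) = 77 + U
(-18898 + G(-115, 107))/(19897 - 1743) + H(57, n(-1 + 6)) = (-18898 - 153)/(19897 - 1743) + (77 + 57) = -19051/18154 + 134 = 2413585/18154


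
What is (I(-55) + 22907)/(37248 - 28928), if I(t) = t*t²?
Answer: -2759/160 ≈ -17.244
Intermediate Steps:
I(t) = t³
(I(-55) + 22907)/(37248 - 28928) = ((-55)³ + 22907)/(37248 - 28928) = (-166375 + 22907)/8320 = -143468*1/8320 = -2759/160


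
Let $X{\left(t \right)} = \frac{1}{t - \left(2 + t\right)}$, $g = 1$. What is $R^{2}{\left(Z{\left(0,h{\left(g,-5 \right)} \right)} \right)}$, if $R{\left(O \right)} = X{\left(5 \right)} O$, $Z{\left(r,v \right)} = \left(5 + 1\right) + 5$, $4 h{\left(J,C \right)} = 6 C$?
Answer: $\frac{121}{4} \approx 30.25$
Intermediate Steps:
$h{\left(J,C \right)} = \frac{3 C}{2}$ ($h{\left(J,C \right)} = \frac{6 C}{4} = \frac{3 C}{2}$)
$X{\left(t \right)} = - \frac{1}{2}$ ($X{\left(t \right)} = \frac{1}{-2} = - \frac{1}{2}$)
$Z{\left(r,v \right)} = 11$ ($Z{\left(r,v \right)} = 6 + 5 = 11$)
$R{\left(O \right)} = - \frac{O}{2}$
$R^{2}{\left(Z{\left(0,h{\left(g,-5 \right)} \right)} \right)} = \left(\left(- \frac{1}{2}\right) 11\right)^{2} = \left(- \frac{11}{2}\right)^{2} = \frac{121}{4}$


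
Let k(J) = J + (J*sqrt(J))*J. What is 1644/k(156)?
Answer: -137/49353395 + 3288*sqrt(39)/3796415 ≈ 0.0054059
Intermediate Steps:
k(J) = J + J**(5/2) (k(J) = J + J**(3/2)*J = J + J**(5/2))
1644/k(156) = 1644/(156 + 156**(5/2)) = 1644/(156 + 48672*sqrt(39))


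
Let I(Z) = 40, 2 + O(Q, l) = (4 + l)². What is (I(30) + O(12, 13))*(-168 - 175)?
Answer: -112161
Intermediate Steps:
O(Q, l) = -2 + (4 + l)²
(I(30) + O(12, 13))*(-168 - 175) = (40 + (-2 + (4 + 13)²))*(-168 - 175) = (40 + (-2 + 17²))*(-343) = (40 + (-2 + 289))*(-343) = (40 + 287)*(-343) = 327*(-343) = -112161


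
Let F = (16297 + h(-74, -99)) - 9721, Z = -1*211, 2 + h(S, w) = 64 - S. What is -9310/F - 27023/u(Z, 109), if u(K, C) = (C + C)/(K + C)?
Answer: 4624641193/365804 ≈ 12642.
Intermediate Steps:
h(S, w) = 62 - S (h(S, w) = -2 + (64 - S) = 62 - S)
Z = -211
F = 6712 (F = (16297 + (62 - 1*(-74))) - 9721 = (16297 + (62 + 74)) - 9721 = (16297 + 136) - 9721 = 16433 - 9721 = 6712)
u(K, C) = 2*C/(C + K) (u(K, C) = (2*C)/(C + K) = 2*C/(C + K))
-9310/F - 27023/u(Z, 109) = -9310/6712 - 27023/(2*109/(109 - 211)) = -9310*1/6712 - 27023/(2*109/(-102)) = -4655/3356 - 27023/(2*109*(-1/102)) = -4655/3356 - 27023/(-109/51) = -4655/3356 - 27023*(-51/109) = -4655/3356 + 1378173/109 = 4624641193/365804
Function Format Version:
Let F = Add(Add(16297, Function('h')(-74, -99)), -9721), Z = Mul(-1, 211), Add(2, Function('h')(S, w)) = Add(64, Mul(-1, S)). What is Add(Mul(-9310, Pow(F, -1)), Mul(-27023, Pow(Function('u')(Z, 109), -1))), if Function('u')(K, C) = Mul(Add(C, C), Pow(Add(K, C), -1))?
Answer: Rational(4624641193, 365804) ≈ 12642.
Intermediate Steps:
Function('h')(S, w) = Add(62, Mul(-1, S)) (Function('h')(S, w) = Add(-2, Add(64, Mul(-1, S))) = Add(62, Mul(-1, S)))
Z = -211
F = 6712 (F = Add(Add(16297, Add(62, Mul(-1, -74))), -9721) = Add(Add(16297, Add(62, 74)), -9721) = Add(Add(16297, 136), -9721) = Add(16433, -9721) = 6712)
Function('u')(K, C) = Mul(2, C, Pow(Add(C, K), -1)) (Function('u')(K, C) = Mul(Mul(2, C), Pow(Add(C, K), -1)) = Mul(2, C, Pow(Add(C, K), -1)))
Add(Mul(-9310, Pow(F, -1)), Mul(-27023, Pow(Function('u')(Z, 109), -1))) = Add(Mul(-9310, Pow(6712, -1)), Mul(-27023, Pow(Mul(2, 109, Pow(Add(109, -211), -1)), -1))) = Add(Mul(-9310, Rational(1, 6712)), Mul(-27023, Pow(Mul(2, 109, Pow(-102, -1)), -1))) = Add(Rational(-4655, 3356), Mul(-27023, Pow(Mul(2, 109, Rational(-1, 102)), -1))) = Add(Rational(-4655, 3356), Mul(-27023, Pow(Rational(-109, 51), -1))) = Add(Rational(-4655, 3356), Mul(-27023, Rational(-51, 109))) = Add(Rational(-4655, 3356), Rational(1378173, 109)) = Rational(4624641193, 365804)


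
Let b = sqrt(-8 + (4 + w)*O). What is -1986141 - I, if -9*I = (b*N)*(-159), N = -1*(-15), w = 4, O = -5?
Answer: -1986141 - 1060*I*sqrt(3) ≈ -1.9861e+6 - 1836.0*I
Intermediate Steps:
N = 15
b = 4*I*sqrt(3) (b = sqrt(-8 + (4 + 4)*(-5)) = sqrt(-8 + 8*(-5)) = sqrt(-8 - 40) = sqrt(-48) = 4*I*sqrt(3) ≈ 6.9282*I)
I = 1060*I*sqrt(3) (I = -(4*I*sqrt(3))*15*(-159)/9 = -60*I*sqrt(3)*(-159)/9 = -(-1060)*I*sqrt(3) = 1060*I*sqrt(3) ≈ 1836.0*I)
-1986141 - I = -1986141 - 1060*I*sqrt(3)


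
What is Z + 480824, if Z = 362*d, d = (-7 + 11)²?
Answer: 486616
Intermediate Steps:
d = 16 (d = 4² = 16)
Z = 5792 (Z = 362*16 = 5792)
Z + 480824 = 5792 + 480824 = 486616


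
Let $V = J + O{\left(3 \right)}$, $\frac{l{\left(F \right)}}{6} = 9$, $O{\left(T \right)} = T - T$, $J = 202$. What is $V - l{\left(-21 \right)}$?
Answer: $148$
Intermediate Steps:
$O{\left(T \right)} = 0$
$l{\left(F \right)} = 54$ ($l{\left(F \right)} = 6 \cdot 9 = 54$)
$V = 202$ ($V = 202 + 0 = 202$)
$V - l{\left(-21 \right)} = 202 - 54 = 148$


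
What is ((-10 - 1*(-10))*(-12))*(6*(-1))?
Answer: 0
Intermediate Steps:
((-10 - 1*(-10))*(-12))*(6*(-1)) = ((-10 + 10)*(-12))*(-6) = (0*(-12))*(-6) = 0*(-6) = 0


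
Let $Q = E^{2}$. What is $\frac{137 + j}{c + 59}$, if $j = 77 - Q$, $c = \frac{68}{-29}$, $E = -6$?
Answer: $\frac{5162}{1643} \approx 3.1418$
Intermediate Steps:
$Q = 36$ ($Q = \left(-6\right)^{2} = 36$)
$c = - \frac{68}{29}$ ($c = 68 \left(- \frac{1}{29}\right) = - \frac{68}{29} \approx -2.3448$)
$j = 41$ ($j = 77 - 36 = 41$)
$\frac{137 + j}{c + 59} = \frac{137 + 41}{- \frac{68}{29} + 59} = \frac{1}{\frac{1643}{29}} \cdot 178 = \frac{29}{1643} \cdot 178 = \frac{5162}{1643}$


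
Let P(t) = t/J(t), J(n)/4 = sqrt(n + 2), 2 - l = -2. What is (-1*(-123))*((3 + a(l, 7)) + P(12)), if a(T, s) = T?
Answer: 861 + 369*sqrt(14)/14 ≈ 959.62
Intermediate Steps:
l = 4 (l = 2 - 1*(-2) = 2 + 2 = 4)
J(n) = 4*sqrt(2 + n) (J(n) = 4*sqrt(n + 2) = 4*sqrt(2 + n))
P(t) = t/(4*sqrt(2 + t)) (P(t) = t/((4*sqrt(2 + t))) = t*(1/(4*sqrt(2 + t))) = t/(4*sqrt(2 + t)))
(-1*(-123))*((3 + a(l, 7)) + P(12)) = (-1*(-123))*((3 + 4) + (1/4)*12/sqrt(2 + 12)) = 123*(7 + (1/4)*12/sqrt(14)) = 123*(7 + (1/4)*12*(sqrt(14)/14)) = 123*(7 + 3*sqrt(14)/14) = 861 + 369*sqrt(14)/14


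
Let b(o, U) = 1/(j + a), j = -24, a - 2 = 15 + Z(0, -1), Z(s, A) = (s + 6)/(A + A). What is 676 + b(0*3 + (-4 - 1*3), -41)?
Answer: 6759/10 ≈ 675.90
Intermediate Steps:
Z(s, A) = (6 + s)/(2*A) (Z(s, A) = (6 + s)/((2*A)) = (6 + s)*(1/(2*A)) = (6 + s)/(2*A))
a = 14 (a = 2 + (15 + (½)*(6 + 0)/(-1)) = 2 + (15 + (½)*(-1)*6) = 2 + (15 - 3) = 2 + 12 = 14)
b(o, U) = -⅒ (b(o, U) = 1/(-24 + 14) = 1/(-10) = -⅒)
676 + b(0*3 + (-4 - 1*3), -41) = 676 - ⅒ = 6759/10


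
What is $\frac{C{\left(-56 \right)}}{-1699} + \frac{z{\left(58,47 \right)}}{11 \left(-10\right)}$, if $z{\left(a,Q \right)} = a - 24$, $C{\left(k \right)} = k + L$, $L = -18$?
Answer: $- \frac{24813}{93445} \approx -0.26554$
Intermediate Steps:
$C{\left(k \right)} = -18 + k$ ($C{\left(k \right)} = k - 18 = -18 + k$)
$z{\left(a,Q \right)} = -24 + a$
$\frac{C{\left(-56 \right)}}{-1699} + \frac{z{\left(58,47 \right)}}{11 \left(-10\right)} = \frac{-18 - 56}{-1699} + \frac{-24 + 58}{11 \left(-10\right)} = \left(-74\right) \left(- \frac{1}{1699}\right) + \frac{34}{-110} = \frac{74}{1699} + 34 \left(- \frac{1}{110}\right) = \frac{74}{1699} - \frac{17}{55} = - \frac{24813}{93445}$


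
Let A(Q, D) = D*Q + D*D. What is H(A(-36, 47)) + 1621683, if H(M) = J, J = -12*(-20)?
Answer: 1621923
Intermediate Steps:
A(Q, D) = D² + D*Q (A(Q, D) = D*Q + D² = D² + D*Q)
J = 240
H(M) = 240
H(A(-36, 47)) + 1621683 = 240 + 1621683 = 1621923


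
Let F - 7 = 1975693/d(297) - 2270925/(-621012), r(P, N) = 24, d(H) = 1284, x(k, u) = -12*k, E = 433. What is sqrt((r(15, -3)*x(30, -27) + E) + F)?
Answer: I*sqrt(7348995008766232122)/33224142 ≈ 81.594*I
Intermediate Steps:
F = 51476107703/33224142 (F = 7 + (1975693/1284 - 2270925/(-621012)) = 7 + (1975693*(1/1284) - 2270925*(-1/621012)) = 7 + (1975693/1284 + 756975/207004) = 7 + 51243538709/33224142 = 51476107703/33224142 ≈ 1549.4)
sqrt((r(15, -3)*x(30, -27) + E) + F) = sqrt((24*(-12*30) + 433) + 51476107703/33224142) = sqrt((24*(-360) + 433) + 51476107703/33224142) = sqrt((-8640 + 433) + 51476107703/33224142) = sqrt(-8207 + 51476107703/33224142) = sqrt(-221194425691/33224142) = I*sqrt(7348995008766232122)/33224142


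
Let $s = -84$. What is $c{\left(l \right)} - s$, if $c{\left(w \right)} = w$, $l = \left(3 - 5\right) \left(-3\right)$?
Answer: $90$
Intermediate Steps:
$l = 6$ ($l = \left(-2\right) \left(-3\right) = 6$)
$c{\left(l \right)} - s = 6 - -84 = 6 + 84 = 90$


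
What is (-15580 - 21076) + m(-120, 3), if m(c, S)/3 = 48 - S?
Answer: -36521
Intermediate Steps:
m(c, S) = 144 - 3*S (m(c, S) = 3*(48 - S) = 144 - 3*S)
(-15580 - 21076) + m(-120, 3) = (-15580 - 21076) + (144 - 3*3) = -36656 + (144 - 9) = -36656 + 135 = -36521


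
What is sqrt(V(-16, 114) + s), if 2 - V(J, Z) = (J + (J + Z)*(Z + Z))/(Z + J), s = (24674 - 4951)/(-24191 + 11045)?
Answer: 31*I*sqrt(40882182)/13146 ≈ 15.078*I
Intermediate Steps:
s = -19723/13146 (s = 19723/(-13146) = 19723*(-1/13146) = -19723/13146 ≈ -1.5003)
V(J, Z) = 2 - (J + 2*Z*(J + Z))/(J + Z) (V(J, Z) = 2 - (J + (J + Z)*(Z + Z))/(Z + J) = 2 - (J + (J + Z)*(2*Z))/(J + Z) = 2 - (J + 2*Z*(J + Z))/(J + Z))
sqrt(V(-16, 114) + s) = sqrt((-16 - 2*114**2 + 2*114 - 2*(-16)*114)/(-16 + 114) - 19723/13146) = sqrt((-16 - 2*12996 + 228 + 3648)/98 - 19723/13146) = sqrt((-16 - 25992 + 228 + 3648)/98 - 19723/13146) = sqrt((1/98)*(-22132) - 19723/13146) = sqrt(-11066/49 - 19723/13146) = sqrt(-20920009/92022) = 31*I*sqrt(40882182)/13146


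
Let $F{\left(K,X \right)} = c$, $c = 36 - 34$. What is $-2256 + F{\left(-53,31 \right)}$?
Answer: $-2254$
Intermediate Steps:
$c = 2$ ($c = 36 - 34 = 2$)
$F{\left(K,X \right)} = 2$
$-2256 + F{\left(-53,31 \right)} = -2256 + 2 = -2254$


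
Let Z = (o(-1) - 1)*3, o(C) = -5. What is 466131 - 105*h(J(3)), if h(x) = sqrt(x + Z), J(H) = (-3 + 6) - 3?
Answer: 466131 - 315*I*sqrt(2) ≈ 4.6613e+5 - 445.48*I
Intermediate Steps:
J(H) = 0 (J(H) = 3 - 3 = 0)
Z = -18 (Z = (-5 - 1)*3 = -6*3 = -18)
h(x) = sqrt(-18 + x) (h(x) = sqrt(x - 18) = sqrt(-18 + x))
466131 - 105*h(J(3)) = 466131 - 105*sqrt(-18 + 0) = 466131 - 315*I*sqrt(2)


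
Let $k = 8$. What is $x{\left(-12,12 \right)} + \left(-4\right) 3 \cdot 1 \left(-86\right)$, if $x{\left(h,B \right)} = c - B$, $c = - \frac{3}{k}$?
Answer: $\frac{8157}{8} \approx 1019.6$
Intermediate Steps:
$c = - \frac{3}{8} \approx -0.375$
$x{\left(h,B \right)} = - \frac{3}{8} - B$
$x{\left(-12,12 \right)} + \left(-4\right) 3 \cdot 1 \left(-86\right) = \left(- \frac{3}{8} - 12\right) + \left(-4\right) 3 \cdot 1 \left(-86\right) = \left(- \frac{3}{8} - 12\right) + \left(-12\right) 1 \left(-86\right) = - \frac{99}{8} - -1032 = - \frac{99}{8} + 1032 = \frac{8157}{8}$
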